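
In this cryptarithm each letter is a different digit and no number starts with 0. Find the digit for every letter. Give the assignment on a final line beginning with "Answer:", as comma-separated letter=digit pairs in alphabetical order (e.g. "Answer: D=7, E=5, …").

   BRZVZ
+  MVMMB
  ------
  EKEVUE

Step 1. [col 1: Z + B ≡ E (mod 10)] no forcing yet in column 1 (carry-in 0); E=1 is free and consistent — try it ⇒ E=1.
Step 2. [col 1: Z + B ≡ E (mod 10)] column 1 (Z + B ≡ E (mod 10), carry-in 0) doesn't pin Z yet; pick Z=4 and continue, so Z=4.
Step 3. [col 1: Z + B ≡ E (mod 10)] in column 1 we have Z+B≡E with carry-in 0; given Z=4, E=1 and digits 1,4 already taken and all letters distinct, that pins B to 7. So B=7.
Step 4. [col 2: V + M ≡ U (mod 10)] M=2 is one option consistent with column 2 (V + M ≡ U (mod 10), carry-in 1) — take it, so M=2.
Step 5. [col 2: V + M ≡ U (mod 10)] column 2 (V + M ≡ U (mod 10), carry-in 1) doesn't pin V yet; pick V=6 and continue ⇒ V=6.
Step 6. [col 2: V + M ≡ U (mod 10)] column 2: given V=6, M=2, carry-in 1, and digits 1,2,4,6,7 already taken and all letters distinct, V+M≡U (mod 10) forces U=9. So U=9.
Step 7. [col 4: R + V ≡ E (mod 10)] in column 4 we have R+V≡E with carry-in 0; given V=6, E=1 and digits 1,2,4,6,7,9 already taken and all letters distinct, that pins R to 5, so R=5.
Step 8. [col 5: B + M ≡ K (mod 10)] column 5: given B=7, M=2, carry-in 1, and digits 1,2,4,5,6,7,9 already taken and all letters distinct, B+M≡K (mod 10) forces K=0. So K=0.

Answer: B=7, E=1, K=0, M=2, R=5, U=9, V=6, Z=4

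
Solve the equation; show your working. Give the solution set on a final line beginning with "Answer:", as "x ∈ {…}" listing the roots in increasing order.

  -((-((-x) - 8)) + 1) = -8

Step 1. [-((-((-x) - 8)) + 1) = -8] flip signs both sides, so neg: (-((-x) - 8)) + 1 = 8.
Step 2. [(-((-x) - 8)) + 1 = 8] 1 comes off first (subtract 1), so sub: -((-x) - 8) = 7.
Step 3. [-((-x) - 8) = 7] flip signs both sides, so neg: (-x) - 8 = -7.
Step 4. [(-x) - 8 = -7] the outer -8 inverts by adding 8. So sub: -x = 1.
Step 5. [-x = 1] flip signs both sides. So neg: x = -1.

Answer: x ∈ {-1}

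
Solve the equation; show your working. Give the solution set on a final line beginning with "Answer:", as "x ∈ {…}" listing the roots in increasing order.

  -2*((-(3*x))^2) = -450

Step 1. [-2*((-(3*x))^2) = -450] leading coefficient -2: divide by -2, so div: (-(3*x))^2 = 225.
Step 2. [(-(3*x))^2 = 225] √ both sides: 225 ≥ 0 gives two branches. So sqrt: -(3*x) = 15 or -15.
Step 3. [-(3*x) = 15 or -15] LHS negated; negate both sides ⇒ neg: 3*x = -15 or 15.
Step 4. [3*x = -15 or 15] 3·(inner) — divide through by 3, so div: x = -5 or 5.

Answer: x ∈ {-5, 5}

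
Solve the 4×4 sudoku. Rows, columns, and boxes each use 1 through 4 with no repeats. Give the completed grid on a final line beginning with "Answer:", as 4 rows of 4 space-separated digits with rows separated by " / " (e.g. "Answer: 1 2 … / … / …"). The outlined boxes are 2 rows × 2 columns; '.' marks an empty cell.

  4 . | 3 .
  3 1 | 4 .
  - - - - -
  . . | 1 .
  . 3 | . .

Step 1. [r3c1∈{2}] r3c1's peers cover all but 2. So r3c1=2.
Step 2. [r4c4∈{2,4}] row 4 places 4 nowhere but r4c4. So r4c4=4.
Step 3. [r1c2∈{2}] r1c2 is down to just 2. So r1c2=2.
Step 4. [r2c4∈{2}] r2c4 has the single candidate 2, so r2c4=2.
Step 5. [r3c2∈{4}] r3c2 is down to just 4 ⇒ r3c2=4.
Step 6. [r3c4∈{3}] only 3 remains possible at r3c4, so r3c4=3.
Step 7. [r4c3∈{2}] r4c3's peers cover all but 2. So r4c3=2.
Step 8. [r1c4∈{1}] nothing but 1 survives at r1c4. So r1c4=1.
Step 9. [r4c1∈{1}] r4c1 is down to just 1. So r4c1=1.

Answer: 4 2 3 1 / 3 1 4 2 / 2 4 1 3 / 1 3 2 4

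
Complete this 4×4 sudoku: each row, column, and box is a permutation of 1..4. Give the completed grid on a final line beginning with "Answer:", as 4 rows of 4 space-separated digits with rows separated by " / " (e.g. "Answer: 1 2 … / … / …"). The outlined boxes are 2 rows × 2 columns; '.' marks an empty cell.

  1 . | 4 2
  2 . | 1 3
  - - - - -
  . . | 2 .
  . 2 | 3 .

Step 1. [r4c1∈{4}] only 4 remains possible at r4c1. So r4c1=4.
Step 2. [r3c2∈{1,3}] r3c2 is the only open cell in col 2 admitting 1. So r3c2=1.
Step 3. [r1c2∈{3}] r1c2's peers cover all but 3, so r1c2=3.
Step 4. [r3c4∈{4}] r3c4's peers cover all but 4 ⇒ r3c4=4.
Step 5. [r4c4∈{1}] only 1 remains possible at r4c4 ⇒ r4c4=1.
Step 6. [r3c1∈{3}] r3c1 has the single candidate 3, so r3c1=3.
Step 7. [r2c2∈{4}] r2c2's peers cover all but 4 ⇒ r2c2=4.

Answer: 1 3 4 2 / 2 4 1 3 / 3 1 2 4 / 4 2 3 1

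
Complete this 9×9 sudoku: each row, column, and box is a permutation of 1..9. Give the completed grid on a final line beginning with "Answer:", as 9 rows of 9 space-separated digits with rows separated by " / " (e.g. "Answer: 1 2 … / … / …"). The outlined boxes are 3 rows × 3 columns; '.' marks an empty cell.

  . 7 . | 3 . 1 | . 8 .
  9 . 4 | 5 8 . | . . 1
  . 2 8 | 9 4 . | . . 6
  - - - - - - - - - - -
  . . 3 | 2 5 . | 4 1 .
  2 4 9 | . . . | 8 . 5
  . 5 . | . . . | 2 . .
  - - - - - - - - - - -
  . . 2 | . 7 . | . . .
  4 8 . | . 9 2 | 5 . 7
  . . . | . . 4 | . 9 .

Step 1. [r8c8∈{3,6}] row 8 places 3 nowhere but r8c8. So r8c8=3.
Step 2. [r4c2∈{6}] r4c2 is down to just 6 ⇒ r4c2=6.
Step 3. [r3c6∈{7}] nothing but 7 survives at r3c6. So r3c6=7.
Step 4. [r3c1∈{1,3,5}] row 3 places 1 nowhere but r3c1 ⇒ r3c1=1.
Step 5. [r6c3∈{1,7}] box 4 places 1 nowhere but r6c3 ⇒ r6c3=1.
Step 6. [r8c3∈{6}] r8c3 is down to just 6. So r8c3=6.
Step 7. [r8c4∈{1}] only 1 remains possible at r8c4. So r8c4=1.
Step 8. [r7c6∈{3,5,6,8}] in col 6, 5 fits only at r7c6 ⇒ r7c6=5.
Step 9. [r9c5∈{3,6}] in box 8, 3 fits only at r9c5, so r9c5=3.
Step 10. [r6c5∈{6}] only 6 remains possible at r6c5. So r6c5=6.
Step 11. [r6c8∈{7}] only 7 remains possible at r6c8 ⇒ r6c8=7.
Step 12. [r6c1∈{8}] r6c1's peers cover all but 8, so r6c1=8.
Step 13. [r1c9∈{2,4,9}] r1c9 is the only open cell in row 1 admitting 4, so r1c9=4.
Step 14. [r4c9∈{9}] r4c9's peers cover all but 9 ⇒ r4c9=9.
Step 15. [r7c2∈{1,3,9}] in row 7, 9 fits only at r7c2 ⇒ r7c2=9.
Step 16. [r1c3∈{5}] r1c3 is down to just 5 ⇒ r1c3=5.
Step 17. [r7c7∈{1,6}] r7c7 is the only open cell in row 7 admitting 1 ⇒ r7c7=1.
Step 18. [r9c7∈{6}] nothing but 6 survives at r9c7, so r9c7=6.
Step 19. [r9c4∈{8}] r9c4's peers cover all but 8. So r9c4=8.
Step 20. [r2c2∈{3}] r2c2 has the single candidate 3. So r2c2=3.
Step 21. [r6c9∈{3}] r6c9 is down to just 3 ⇒ r6c9=3.
Step 22. [r9c3∈{7}] nothing but 7 survives at r9c3, so r9c3=7.
Step 23. [r5c4∈{7}] r5c4 has the single candidate 7. So r5c4=7.
Step 24. [r7c1∈{3}] nothing but 3 survives at r7c1 ⇒ r7c1=3.
Step 25. [r5c6∈{3}] r5c6 is down to just 3. So r5c6=3.
Step 26. [r3c7∈{3}] nothing but 3 survives at r3c7, so r3c7=3.
Step 27. [r9c9∈{2}] nothing but 2 survives at r9c9. So r9c9=2.
Step 28. [r1c1∈{6}] r1c1 is down to just 6, so r1c1=6.
Step 29. [r1c5∈{2}] r1c5's peers cover all but 2. So r1c5=2.
Step 30. [r4c6∈{8}] r4c6 has the single candidate 8, so r4c6=8.
Step 31. [r3c8∈{5}] r3c8's peers cover all but 5. So r3c8=5.
Step 32. [r1c7∈{9}] r1c7 has the single candidate 9. So r1c7=9.
Step 33. [r6c4∈{4}] only 4 remains possible at r6c4 ⇒ r6c4=4.
Step 34. [r7c9∈{8}] nothing but 8 survives at r7c9. So r7c9=8.
Step 35. [r2c7∈{7}] only 7 remains possible at r2c7, so r2c7=7.
Step 36. [r5c8∈{6}] only 6 remains possible at r5c8, so r5c8=6.
Step 37. [r2c6∈{6}] r2c6's peers cover all but 6. So r2c6=6.
Step 38. [r5c5∈{1}] r5c5 has the single candidate 1. So r5c5=1.
Step 39. [r2c8∈{2}] r2c8 has the single candidate 2. So r2c8=2.
Step 40. [r6c6∈{9}] r6c6 has the single candidate 9 ⇒ r6c6=9.
Step 41. [r9c1∈{5}] r9c1 is down to just 5 ⇒ r9c1=5.
Step 42. [r7c8∈{4}] only 4 remains possible at r7c8 ⇒ r7c8=4.
Step 43. [r4c1∈{7}] only 7 remains possible at r4c1, so r4c1=7.
Step 44. [r7c4∈{6}] r7c4's peers cover all but 6 ⇒ r7c4=6.
Step 45. [r9c2∈{1}] only 1 remains possible at r9c2 ⇒ r9c2=1.

Answer: 6 7 5 3 2 1 9 8 4 / 9 3 4 5 8 6 7 2 1 / 1 2 8 9 4 7 3 5 6 / 7 6 3 2 5 8 4 1 9 / 2 4 9 7 1 3 8 6 5 / 8 5 1 4 6 9 2 7 3 / 3 9 2 6 7 5 1 4 8 / 4 8 6 1 9 2 5 3 7 / 5 1 7 8 3 4 6 9 2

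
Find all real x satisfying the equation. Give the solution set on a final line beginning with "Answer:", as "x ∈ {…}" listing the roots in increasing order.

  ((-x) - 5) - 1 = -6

Step 1. [((-x) - 5) - 1 = -6] 1 comes off first (add 1) ⇒ sub: (-x) - 5 = -5.
Step 2. [(-x) - 5 = -5] add 5: x sits inside (… - 5), so sub: -x = 0.
Step 3. [-x = 0] leading − — multiply by −1, so neg: x = 0.

Answer: x ∈ {0}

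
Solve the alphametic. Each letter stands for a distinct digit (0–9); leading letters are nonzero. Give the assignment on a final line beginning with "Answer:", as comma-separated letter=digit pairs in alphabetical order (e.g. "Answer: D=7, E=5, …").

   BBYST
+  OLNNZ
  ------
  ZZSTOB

Step 1. [col 1: T + Z ≡ B (mod 10)] no forcing yet in column 1 (carry-in 0); B=7 is free and consistent — try it. So B=7.
Step 2. [col 1: T + Z ≡ B (mod 10)] several values work for Z in column 1 (T + Z ≡ B (mod 10), carry-in 0); try Z=1 ⇒ Z=1.
Step 3. [col 1: T + Z ≡ B (mod 10)] column 1 reads T+Z+carry(0)=B with Z=1, B=7; with digits 1,7 already taken and all letters distinct, the only value for T is 6, so T=6.
Step 4. [col 2: S + N ≡ O (mod 10)] O=4 is one option consistent with column 2 (S + N ≡ O (mod 10), carry-in 0) — take it. So O=4.
Step 5. [col 2: S + N ≡ O (mod 10)] several values work for N in column 2 (S + N ≡ O (mod 10), carry-in 0); try N=5 ⇒ N=5.
Step 6. [col 2: S + N ≡ O (mod 10)] from column 2 (N=5, O=4, carry-in 0, digits 1,4,5,6,7 already taken and all letters distinct): S must equal 9. So S=9.
Step 7. [col 3: Y + N ≡ T (mod 10)] from column 3 (N=5, T=6, carry-in 1, digits 1,4,5,6,7,9 already taken and all letters distinct): Y must equal 0, so Y=0.
Step 8. [col 4: B + L ≡ S (mod 10)] in column 4 we have B+L≡S with carry-in 0; given B=7, S=9 and digits 0,1,4,5,6,7,9 already taken and all letters distinct, that pins L to 2. So L=2.

Answer: B=7, L=2, N=5, O=4, S=9, T=6, Y=0, Z=1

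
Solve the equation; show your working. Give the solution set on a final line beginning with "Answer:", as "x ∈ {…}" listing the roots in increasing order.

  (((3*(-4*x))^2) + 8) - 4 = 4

Step 1. [(((3*(-4*x))^2) + 8) - 4 = 4] 4 comes off first (add 4) ⇒ sub: ((3*(-4*x))^2) + 8 = 8.
Step 2. [((3*(-4*x))^2) + 8 = 8] peel the +8: subtract 8 from each side. So sub: (3*(-4*x))^2 = 0.
Step 3. [(3*(-4*x))^2 = 0] 0 ≥ 0, LHS is (·)² — take ±√ ⇒ sqrt: 3*(-4*x) = 0.
Step 4. [3*(-4*x) = 0] LHS = 3·(…); ÷3 both sides, so div: -4*x = 0.
Step 5. [-4*x = 0] -4 out front; divide by -4 ⇒ div: x = 0.

Answer: x ∈ {0}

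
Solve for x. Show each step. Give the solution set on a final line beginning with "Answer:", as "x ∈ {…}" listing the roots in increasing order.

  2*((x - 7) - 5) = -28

Step 1. [2*((x - 7) - 5) = -28] LHS = 2·(…); ÷2 both sides. So div: (x - 7) - 5 = -14.
Step 2. [(x - 7) - 5 = -14] add 5: x sits inside (… - 5), so sub: x - 7 = -9.
Step 3. [x - 7 = -9] -7 is outermost — add 7 both sides ⇒ sub: x = -2.

Answer: x ∈ {-2}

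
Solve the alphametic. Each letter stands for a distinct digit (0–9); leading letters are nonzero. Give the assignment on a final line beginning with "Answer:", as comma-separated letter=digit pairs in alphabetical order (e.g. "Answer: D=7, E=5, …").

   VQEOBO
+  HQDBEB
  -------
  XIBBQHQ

Step 1. [col 1: O + B ≡ Q (mod 10)] Q=4 is one option consistent with column 1 (O + B ≡ Q (mod 10), carry-in 0) — take it, so Q=4.
Step 2. [X] adding two 6-digit numbers gives at most 6+1 digits, and here it does — X is that final carry and must be 1 ⇒ X=1.
Step 3. [col 1: O + B ≡ Q (mod 10)] several values work for O in column 1 (O + B ≡ Q (mod 10), carry-in 0); try O=6 ⇒ O=6.
Step 4. [col 1: O + B ≡ Q (mod 10)] in column 1 we have O+B≡Q with carry-in 0; given O=6, Q=4 and digits 1,4,6 already taken and all letters distinct, that pins B to 8 ⇒ B=8.
Step 5. [col 2: B + E ≡ H (mod 10)] several values work for H in column 2 (B + E ≡ H (mod 10), carry-in 1); try H=9 ⇒ H=9.
Step 6. [col 2: B + E ≡ H (mod 10)] column 2: given B=8, H=9, carry-in 1, and digits 1,4,6,8,9 already taken and all letters distinct, B+E≡H (mod 10) forces E=0 ⇒ E=0.
Step 7. [col 4: E + D ≡ B (mod 10)] column 4: given E=0, B=8, carry-in 1, and digits 0,1,4,6,8,9 already taken and all letters distinct, E+D≡B (mod 10) forces D=7 ⇒ D=7.
Step 8. [col 6: V + H ≡ I (mod 10)] from column 6 (H=9, carry-in 0, digits 0,1,4,6,7,8,9 already taken and all letters distinct): I must equal 2, so I=2.
Step 9. [col 6: V + H ≡ I (mod 10)] from column 6 (H=9, I=2, carry-in 0, digits 0,1,2,4,6,7,8,9 already taken and all letters distinct): V must equal 3 ⇒ V=3.

Answer: B=8, D=7, E=0, H=9, I=2, O=6, Q=4, V=3, X=1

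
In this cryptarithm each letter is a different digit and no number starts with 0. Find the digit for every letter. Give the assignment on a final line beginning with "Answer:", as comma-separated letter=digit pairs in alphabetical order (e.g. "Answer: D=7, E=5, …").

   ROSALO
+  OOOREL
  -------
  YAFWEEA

Step 1. [Y] Y is the leading digit of a 7-digit sum of two 6-digit numbers; the final carry is exactly 1 ⇒ Y=1.
Step 2. [col 1: O + L ≡ A (mod 10)] several values work for L in column 1 (O + L ≡ A (mod 10), carry-in 0); try L=9, so L=9.
Step 3. [col 1: O + L ≡ A (mod 10)] column 1 (O + L ≡ A (mod 10), carry-in 0) doesn't pin A yet; pick A=5 and continue ⇒ A=5.
Step 4. [col 1: O + L ≡ A (mod 10)] from column 1 (L=9, A=5, carry-in 0, digits 1,5,9 already taken and all letters distinct): O must equal 6. So O=6.
Step 5. [col 2: L + E ≡ E (mod 10)] several values work for E in column 2 (L + E ≡ E (mod 10), carry-in 1); try E=4 ⇒ E=4.
Step 6. [col 3: A + R ≡ E (mod 10)] from column 3 (A=5, E=4, carry-in 1, digits 1,4,5,6,9 already taken and all letters distinct): R must equal 8 ⇒ R=8.
Step 7. [col 4: S + O ≡ W (mod 10)] several values work for W in column 4 (S + O ≡ W (mod 10), carry-in 1); try W=7 ⇒ W=7.
Step 8. [col 4: S + O ≡ W (mod 10)] from column 4 (O=6, W=7, carry-in 1, digits 1,4,5,6,7,8,9 already taken and all letters distinct): S must equal 0. So S=0.
Step 9. [col 5: O + O ≡ F (mod 10)] in column 5 we have O+O≡F with carry-in 0; given O=6 and digits 0,1,4,5,6,7,8,9 already taken and all letters distinct, that pins F to 2. So F=2.

Answer: A=5, E=4, F=2, L=9, O=6, R=8, S=0, W=7, Y=1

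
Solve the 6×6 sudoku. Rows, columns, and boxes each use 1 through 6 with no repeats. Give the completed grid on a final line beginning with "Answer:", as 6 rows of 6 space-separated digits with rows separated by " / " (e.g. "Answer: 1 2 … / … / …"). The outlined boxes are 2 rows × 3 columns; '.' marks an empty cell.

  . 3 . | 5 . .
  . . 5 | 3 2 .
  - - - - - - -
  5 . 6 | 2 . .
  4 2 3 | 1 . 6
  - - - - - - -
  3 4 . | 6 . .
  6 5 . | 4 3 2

Step 1. [r1c3∈{1,2,4}] 4 has one home in col 3: r1c3. So r1c3=4.
Step 2. [r1c6∈{1}] r1c6's peers cover all but 1. So r1c6=1.
Step 3. [r5c5∈{1,5}] r5c5 is the only open cell in col 5 admitting 1, so r5c5=1.
Step 4. [r2c2∈{1,6}] across row 2, 6 lands solely at r2c2 ⇒ r2c2=6.
Step 5. [r3c5∈{4}] nothing but 4 survives at r3c5 ⇒ r3c5=4.
Step 6. [r3c6∈{3}] nothing but 3 survives at r3c6, so r3c6=3.
Step 7. [r2c6∈{4}] nothing but 4 survives at r2c6. So r2c6=4.
Step 8. [r1c5∈{6}] r1c5's peers cover all but 6, so r1c5=6.
Step 9. [r5c3∈{2}] r5c3 is down to just 2. So r5c3=2.
Step 10. [r2c1∈{1}] nothing but 1 survives at r2c1 ⇒ r2c1=1.
Step 11. [r6c3∈{1}] only 1 remains possible at r6c3. So r6c3=1.
Step 12. [r3c2∈{1}] r3c2 has the single candidate 1 ⇒ r3c2=1.
Step 13. [r5c6∈{5}] r5c6 has the single candidate 5, so r5c6=5.
Step 14. [r4c5∈{5}] r4c5 is down to just 5, so r4c5=5.
Step 15. [r1c1∈{2}] r1c1 has the single candidate 2, so r1c1=2.

Answer: 2 3 4 5 6 1 / 1 6 5 3 2 4 / 5 1 6 2 4 3 / 4 2 3 1 5 6 / 3 4 2 6 1 5 / 6 5 1 4 3 2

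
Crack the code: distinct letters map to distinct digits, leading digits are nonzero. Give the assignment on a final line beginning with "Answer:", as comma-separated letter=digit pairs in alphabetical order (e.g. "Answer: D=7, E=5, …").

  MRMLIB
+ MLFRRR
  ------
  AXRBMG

Step 1. [col 1: B + R ≡ G (mod 10)] B=1 is one option consistent with column 1 (B + R ≡ G (mod 10), carry-in 0) — take it, so B=1.
Step 2. [col 1: B + R ≡ G (mod 10)] column 1 (B + R ≡ G (mod 10), carry-in 0) doesn't pin R yet; pick R=8 and continue ⇒ R=8.
Step 3. [col 1: B + R ≡ G (mod 10)] column 1: given B=1, R=8, carry-in 0, and digits 1,8 already taken and all letters distinct, B+R≡G (mod 10) forces G=9 ⇒ G=9.
Step 4. [col 2: I + R ≡ M (mod 10)] no forcing yet in column 2 (carry-in 0); M=3 is free and consistent — try it, so M=3.
Step 5. [col 2: I + R ≡ M (mod 10)] column 2: given R=8, M=3, carry-in 0, and digits 1,3,8,9 already taken and all letters distinct, I+R≡M (mod 10) forces I=5 ⇒ I=5.
Step 6. [col 3: L + R ≡ B (mod 10)] column 3 reads L+R+carry(1)=B with R=8, B=1; with digits 1,3,5,8,9 already taken and all letters distinct, the only value for L is 2. So L=2.
Step 7. [col 4: M + F ≡ R (mod 10)] from column 4 (M=3, R=8, carry-in 1, digits 1,2,3,5,8,9 already taken and all letters distinct): F must equal 4 ⇒ F=4.
Step 8. [col 5: R + L ≡ X (mod 10)] column 5 reads R+L+carry(0)=X with R=8, L=2; with digits 1,2,3,4,5,8,9 already taken and all letters distinct, the only value for X is 0, so X=0.
Step 9. [col 6: M + M ≡ A (mod 10)] from column 6 (M=3, carry-in 1, digits 0,1,2,3,4,5,8,9 already taken and all letters distinct): A must equal 7 ⇒ A=7.

Answer: A=7, B=1, F=4, G=9, I=5, L=2, M=3, R=8, X=0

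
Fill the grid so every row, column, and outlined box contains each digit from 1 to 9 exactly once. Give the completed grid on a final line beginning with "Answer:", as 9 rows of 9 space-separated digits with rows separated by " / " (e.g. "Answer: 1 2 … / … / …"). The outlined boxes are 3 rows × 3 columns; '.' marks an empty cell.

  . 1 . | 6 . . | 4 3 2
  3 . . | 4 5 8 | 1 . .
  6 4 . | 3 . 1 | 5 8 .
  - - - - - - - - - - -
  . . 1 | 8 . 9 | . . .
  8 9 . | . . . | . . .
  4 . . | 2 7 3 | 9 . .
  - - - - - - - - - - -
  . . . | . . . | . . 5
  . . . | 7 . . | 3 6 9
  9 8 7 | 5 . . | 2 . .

Step 1. [r2c9∈{6,7}] r2c9 is the only open cell in row 2 admitting 6 ⇒ r2c9=6.
Step 2. [r5c4∈{1}] r5c4 has the single candidate 1, so r5c4=1.
Step 3. [r5c6∈{4,5,6}] across col 6, 5 lands solely at r5c6, so r5c6=5.
Step 4. [r8c5∈{1,2,4,8}] r8c5 is the only open cell in row 8 admitting 8 ⇒ r8c5=8.
Step 5. [r9c5∈{1,3,4,6}] in row 9, 3 fits only at r9c5 ⇒ r9c5=3.
Step 6. [r7c5∈{1,2,4,6,9}] in col 5, 1 fits only at r7c5. So r7c5=1.
Step 7. [r7c1∈{2}] r7c1 has the single candidate 2. So r7c1=2.
Step 8. [r8c2∈{5}] r8c2 is down to just 5 ⇒ r8c2=5.
Step 9. [r6c2∈{6}] nothing but 6 survives at r6c2 ⇒ r6c2=6.
Step 10. [r7c3∈{3,4,6}] in col 3, 6 fits only at r7c3. So r7c3=6.
Step 11. [r6c3∈{5}] nothing but 5 survives at r6c3 ⇒ r6c3=5.
Step 12. [r4c1∈{7}] r4c1's peers cover all but 7. So r4c1=7.
Step 13. [r5c3∈{2,3}] r5c3 is the only open cell in col 3 admitting 3 ⇒ r5c3=3.
Step 14. [r7c6∈{4}] r7c6 has the single candidate 4 ⇒ r7c6=4.
Step 15. [r5c8∈{2,4,7}] row 5 places 2 nowhere but r5c8, so r5c8=2.
Step 16. [r3c5∈{2,9}] r3c5 is the only open cell in col 5 admitting 2 ⇒ r3c5=2.
Step 17. [r3c3∈{9}] only 9 remains possible at r3c3. So r3c3=9.
Step 18. [r3c9∈{7}] r3c9 is down to just 7 ⇒ r3c9=7.
Step 19. [r5c9∈{4}] r5c9's peers cover all but 4. So r5c9=4.
Step 20. [r6c8∈{1}] nothing but 1 survives at r6c8. So r6c8=1.
Step 21. [r4c7∈{6}] only 6 remains possible at r4c7, so r4c7=6.
Step 22. [r7c7∈{7,8}] across row 7, 8 lands solely at r7c7, so r7c7=8.
Step 23. [r2c2∈{2,7}] across row 2, 7 lands solely at r2c2 ⇒ r2c2=7.
Step 24. [r4c8∈{5}] r4c8 is down to just 5, so r4c8=5.
Step 25. [r5c5∈{6}] r5c5 has the single candidate 6, so r5c5=6.
Step 26. [r4c2∈{2}] r4c2's peers cover all but 2 ⇒ r4c2=2.
Step 27. [r9c8∈{4}] only 4 remains possible at r9c8, so r9c8=4.
Step 28. [r9c9∈{1}] r9c9's peers cover all but 1 ⇒ r9c9=1.
Step 29. [r8c3∈{4}] only 4 remains possible at r8c3 ⇒ r8c3=4.
Step 30. [r2c8∈{9}] nothing but 9 survives at r2c8 ⇒ r2c8=9.
Step 31. [r8c6∈{2}] r8c6 has the single candidate 2. So r8c6=2.
Step 32. [r9c6∈{6}] r9c6 has the single candidate 6. So r9c6=6.
Step 33. [r5c7∈{7}] only 7 remains possible at r5c7 ⇒ r5c7=7.
Step 34. [r1c6∈{7}] r1c6 is down to just 7 ⇒ r1c6=7.
Step 35. [r6c9∈{8}] only 8 remains possible at r6c9. So r6c9=8.
Step 36. [r7c2∈{3}] nothing but 3 survives at r7c2 ⇒ r7c2=3.
Step 37. [r4c9∈{3}] r4c9's peers cover all but 3, so r4c9=3.
Step 38. [r8c1∈{1}] only 1 remains possible at r8c1 ⇒ r8c1=1.
Step 39. [r4c5∈{4}] nothing but 4 survives at r4c5 ⇒ r4c5=4.
Step 40. [r1c1∈{5}] nothing but 5 survives at r1c1. So r1c1=5.
Step 41. [r1c5∈{9}] nothing but 9 survives at r1c5 ⇒ r1c5=9.
Step 42. [r7c4∈{9}] nothing but 9 survives at r7c4, so r7c4=9.
Step 43. [r2c3∈{2}] only 2 remains possible at r2c3, so r2c3=2.
Step 44. [r7c8∈{7}] r7c8's peers cover all but 7. So r7c8=7.
Step 45. [r1c3∈{8}] nothing but 8 survives at r1c3, so r1c3=8.

Answer: 5 1 8 6 9 7 4 3 2 / 3 7 2 4 5 8 1 9 6 / 6 4 9 3 2 1 5 8 7 / 7 2 1 8 4 9 6 5 3 / 8 9 3 1 6 5 7 2 4 / 4 6 5 2 7 3 9 1 8 / 2 3 6 9 1 4 8 7 5 / 1 5 4 7 8 2 3 6 9 / 9 8 7 5 3 6 2 4 1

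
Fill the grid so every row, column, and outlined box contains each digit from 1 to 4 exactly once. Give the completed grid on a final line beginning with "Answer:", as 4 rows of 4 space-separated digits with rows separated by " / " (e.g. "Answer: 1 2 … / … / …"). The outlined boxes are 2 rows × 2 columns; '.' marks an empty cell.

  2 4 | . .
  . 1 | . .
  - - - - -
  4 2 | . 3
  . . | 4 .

Step 1. [r4c4∈{1,2}] in row 4, 2 fits only at r4c4 ⇒ r4c4=2.
Step 2. [r2c1∈{3}] nothing but 3 survives at r2c1, so r2c1=3.
Step 3. [r1c3∈{1,3}] in row 1, 3 fits only at r1c3, so r1c3=3.
Step 4. [r3c3∈{1}] only 1 remains possible at r3c3, so r3c3=1.
Step 5. [r1c4∈{1}] r1c4 is down to just 1. So r1c4=1.
Step 6. [r2c3∈{2}] r2c3's peers cover all but 2, so r2c3=2.
Step 7. [r4c1∈{1}] r4c1 has the single candidate 1, so r4c1=1.
Step 8. [r4c2∈{3}] nothing but 3 survives at r4c2 ⇒ r4c2=3.
Step 9. [r2c4∈{4}] only 4 remains possible at r2c4, so r2c4=4.

Answer: 2 4 3 1 / 3 1 2 4 / 4 2 1 3 / 1 3 4 2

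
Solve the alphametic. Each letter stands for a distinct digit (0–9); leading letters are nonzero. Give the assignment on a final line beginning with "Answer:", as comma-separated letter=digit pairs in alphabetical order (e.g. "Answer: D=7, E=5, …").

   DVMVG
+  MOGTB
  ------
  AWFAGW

Step 1. [col 1: G + B ≡ W (mod 10)] W=2 is one option consistent with column 1 (G + B ≡ W (mod 10), carry-in 0) — take it ⇒ W=2.
Step 2. [col 1: G + B ≡ W (mod 10)] B=4 is one option consistent with column 1 (G + B ≡ W (mod 10), carry-in 0) — take it ⇒ B=4.
Step 3. [A] the sum has 6 digits but both addends have 5; that extra leading digit A is the final carry, namely 1 ⇒ A=1.
Step 4. [col 1: G + B ≡ W (mod 10)] column 1 reads G+B+carry(0)=W with B=4, W=2; with digits 1,2,4 already taken and all letters distinct, the only value for G is 8. So G=8.
Step 5. [col 2: V + T ≡ G (mod 10)] several values work for V in column 2 (V + T ≡ G (mod 10), carry-in 1); try V=0. So V=0.
Step 6. [col 2: V + T ≡ G (mod 10)] column 2 reads V+T+carry(1)=G with V=0, G=8; with digits 0,1,2,4,8 already taken and all letters distinct, the only value for T is 7 ⇒ T=7.
Step 7. [col 3: M + G ≡ A (mod 10)] column 3: given G=8, A=1, carry-in 0, and digits 0,1,2,4,7,8 already taken and all letters distinct, M+G≡A (mod 10) forces M=3 ⇒ M=3.
Step 8. [col 4: V + O ≡ F (mod 10)] column 4 reads V+O+carry(1)=F with V=0; with digits 0,1,2,3,4,7,8 already taken and all letters distinct, the only value for O is 5, so O=5.
Step 9. [col 4: V + O ≡ F (mod 10)] from column 4 (V=0, O=5, carry-in 1, digits 0,1,2,3,4,5,7,8 already taken and all letters distinct): F must equal 6, so F=6.
Step 10. [col 5: D + M ≡ W (mod 10)] from column 5 (M=3, W=2, carry-in 0, digits 0,1,2,3,4,5,6,7,8 already taken and all letters distinct): D must equal 9 ⇒ D=9.

Answer: A=1, B=4, D=9, F=6, G=8, M=3, O=5, T=7, V=0, W=2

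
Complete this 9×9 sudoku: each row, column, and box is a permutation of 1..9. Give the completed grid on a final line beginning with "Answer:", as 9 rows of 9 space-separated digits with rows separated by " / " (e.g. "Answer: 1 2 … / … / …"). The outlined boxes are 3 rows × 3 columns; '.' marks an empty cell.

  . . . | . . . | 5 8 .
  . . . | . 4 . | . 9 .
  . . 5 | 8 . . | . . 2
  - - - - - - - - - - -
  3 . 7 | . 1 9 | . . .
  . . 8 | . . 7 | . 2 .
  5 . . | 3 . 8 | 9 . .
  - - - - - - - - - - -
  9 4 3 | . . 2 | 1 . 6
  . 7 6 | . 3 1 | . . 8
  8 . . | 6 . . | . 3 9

Step 1. [r1c3∈{1,2,4,9}] across col 3, 9 lands solely at r1c3. So r1c3=9.
Step 2. [r6c3∈{1,2,4}] across col 3, 4 lands solely at r6c3 ⇒ r6c3=4.
Step 3. [r8c1∈{2}] nothing but 2 survives at r8c1, so r8c1=2.
Step 4. [r8c7∈{4}] nothing but 4 survives at r8c7. So r8c7=4.
Step 5. [r2c3∈{1,2}] 2 has one home in col 3: r2c3, so r2c3=2.
Step 6. [r9c2∈{1,5}] in col 2, 5 fits only at r9c2 ⇒ r9c2=5.
Step 7. [r9c5∈{7}] nothing but 7 survives at r9c5 ⇒ r9c5=7.
Step 8. [r7c4∈{5}] nothing but 5 survives at r7c4 ⇒ r7c4=5.
Step 9. [r2c2∈{1,3,6,8}] across row 2, 8 lands solely at r2c2, so r2c2=8.
Step 10. [r5c4∈{4}] nothing but 4 survives at r5c4 ⇒ r5c4=4.
Step 11. [r4c4∈{2}] r4c4 is down to just 2. So r4c4=2.
Step 12. [r4c2∈{6}] r4c2 is down to just 6. So r4c2=6.
Step 13. [r5c1∈{1}] r5c1's peers cover all but 1, so r5c1=1.
Step 14. [r6c5∈{6}] r6c5 has the single candidate 6. So r6c5=6.
Step 15. [r3c8∈{1,4,6,7}] 6 has one home in col 8: r3c8 ⇒ r3c8=6.
Step 16. [r1c9∈{1,3,4,7}] r1c9 is the only open cell in box 3 admitting 4 ⇒ r1c9=4.
Step 17. [r3c6∈{3}] only 3 remains possible at r3c6 ⇒ r3c6=3.
Step 18. [r2c9∈{1,3,7}] in box 3, 1 fits only at r2c9, so r2c9=1.
Step 19. [r2c4∈{7}] r2c4 is down to just 7. So r2c4=7.
Step 20. [r5c9∈{3,5}] across col 9, 3 lands solely at r5c9. So r5c9=3.
Step 21. [r1c1∈{6,7}] across row 1, 7 lands solely at r1c1 ⇒ r1c1=7.
Step 22. [r6c8∈{1,7}] r6c8 is the only open cell in row 6 admitting 1, so r6c8=1.
Step 23. [r2c6∈{5,6}] across row 2, 5 lands solely at r2c6. So r2c6=5.
Step 24. [r1c2∈{1,3}] r1c2 is the only open cell in row 1 admitting 3. So r1c2=3.
Step 25. [r8c8∈{5}] r8c8 is down to just 5. So r8c8=5.
Step 26. [r8c4∈{9}] r8c4's peers cover all but 9, so r8c4=9.
Step 27. [r2c7∈{3}] r2c7's peers cover all but 3. So r2c7=3.
Step 28. [r5c2∈{9}] only 9 remains possible at r5c2 ⇒ r5c2=9.
Step 29. [r3c1∈{4}] r3c1's peers cover all but 4. So r3c1=4.
Step 30. [r4c9∈{5}] r4c9's peers cover all but 5 ⇒ r4c9=5.
Step 31. [r3c7∈{7}] only 7 remains possible at r3c7, so r3c7=7.
Step 32. [r9c6∈{4}] r9c6 has the single candidate 4. So r9c6=4.
Step 33. [r4c7∈{8}] nothing but 8 survives at r4c7 ⇒ r4c7=8.
Step 34. [r1c6∈{6}] r1c6 has the single candidate 6, so r1c6=6.
Step 35. [r7c8∈{7}] r7c8 is down to just 7. So r7c8=7.
Step 36. [r9c3∈{1}] r9c3 has the single candidate 1 ⇒ r9c3=1.
Step 37. [r9c7∈{2}] only 2 remains possible at r9c7 ⇒ r9c7=2.
Step 38. [r6c2∈{2}] r6c2's peers cover all but 2 ⇒ r6c2=2.
Step 39. [r1c4∈{1}] r1c4 is down to just 1. So r1c4=1.
Step 40. [r3c5∈{9}] r3c5 is down to just 9 ⇒ r3c5=9.
Step 41. [r5c5∈{5}] r5c5 has the single candidate 5. So r5c5=5.
Step 42. [r3c2∈{1}] r3c2 is down to just 1 ⇒ r3c2=1.
Step 43. [r1c5∈{2}] r1c5's peers cover all but 2, so r1c5=2.
Step 44. [r5c7∈{6}] r5c7's peers cover all but 6 ⇒ r5c7=6.
Step 45. [r7c5∈{8}] r7c5 is down to just 8 ⇒ r7c5=8.
Step 46. [r4c8∈{4}] only 4 remains possible at r4c8, so r4c8=4.
Step 47. [r6c9∈{7}] nothing but 7 survives at r6c9, so r6c9=7.
Step 48. [r2c1∈{6}] r2c1's peers cover all but 6. So r2c1=6.

Answer: 7 3 9 1 2 6 5 8 4 / 6 8 2 7 4 5 3 9 1 / 4 1 5 8 9 3 7 6 2 / 3 6 7 2 1 9 8 4 5 / 1 9 8 4 5 7 6 2 3 / 5 2 4 3 6 8 9 1 7 / 9 4 3 5 8 2 1 7 6 / 2 7 6 9 3 1 4 5 8 / 8 5 1 6 7 4 2 3 9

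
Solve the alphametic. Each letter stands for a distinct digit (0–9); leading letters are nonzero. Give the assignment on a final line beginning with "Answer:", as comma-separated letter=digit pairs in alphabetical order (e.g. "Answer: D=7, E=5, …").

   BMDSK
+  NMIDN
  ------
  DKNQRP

Step 1. [col 1: K + N ≡ P (mod 10)] column 1 (K + N ≡ P (mod 10), carry-in 0) doesn't pin K yet; pick K=5 and continue. So K=5.
Step 2. [D] D is the leading digit of a 6-digit sum of two 5-digit numbers; the final carry is exactly 1 ⇒ D=1.
Step 3. [col 1: K + N ≡ P (mod 10)] no forcing yet in column 1 (carry-in 0); P=2 is free and consistent — try it. So P=2.
Step 4. [col 1: K + N ≡ P (mod 10)] in column 1 we have K+N≡P with carry-in 0; given K=5, P=2 and digits 1,2,5 already taken and all letters distinct, that pins N to 7, so N=7.
Step 5. [col 2: S + D ≡ R (mod 10)] S=4 is one option consistent with column 2 (S + D ≡ R (mod 10), carry-in 1) — take it ⇒ S=4.
Step 6. [col 2: S + D ≡ R (mod 10)] column 2: given S=4, D=1, carry-in 1, and digits 1,2,4,5,7 already taken and all letters distinct, S+D≡R (mod 10) forces R=6 ⇒ R=6.
Step 7. [col 3: D + I ≡ Q (mod 10)] I=9 is one option consistent with column 3 (D + I ≡ Q (mod 10), carry-in 0) — take it, so I=9.
Step 8. [col 3: D + I ≡ Q (mod 10)] column 3: given D=1, I=9, carry-in 0, and digits 1,2,4,5,6,7,9 already taken and all letters distinct, D+I≡Q (mod 10) forces Q=0, so Q=0.
Step 9. [col 4: M + M ≡ N (mod 10)] M=3 is one option consistent with column 4 (M + M ≡ N (mod 10), carry-in 1) — take it, so M=3.
Step 10. [col 5: B + N ≡ K (mod 10)] from column 5 (N=7, K=5, carry-in 0, digits 0,1,2,3,4,5,6,7,9 already taken and all letters distinct): B must equal 8 ⇒ B=8.

Answer: B=8, D=1, I=9, K=5, M=3, N=7, P=2, Q=0, R=6, S=4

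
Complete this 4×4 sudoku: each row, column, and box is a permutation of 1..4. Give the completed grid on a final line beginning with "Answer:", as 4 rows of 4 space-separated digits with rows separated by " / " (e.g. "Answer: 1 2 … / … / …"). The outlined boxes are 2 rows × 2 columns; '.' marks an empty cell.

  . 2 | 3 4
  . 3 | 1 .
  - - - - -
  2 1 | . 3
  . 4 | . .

Step 1. [r4c3∈{2}] nothing but 2 survives at r4c3, so r4c3=2.
Step 2. [r4c4∈{1}] r4c4 has the single candidate 1, so r4c4=1.
Step 3. [r3c3∈{4}] only 4 remains possible at r3c3 ⇒ r3c3=4.
Step 4. [r1c1∈{1}] r1c1 has the single candidate 1, so r1c1=1.
Step 5. [r2c4∈{2}] r2c4's peers cover all but 2, so r2c4=2.
Step 6. [r2c1∈{4}] nothing but 4 survives at r2c1, so r2c1=4.
Step 7. [r4c1∈{3}] only 3 remains possible at r4c1, so r4c1=3.

Answer: 1 2 3 4 / 4 3 1 2 / 2 1 4 3 / 3 4 2 1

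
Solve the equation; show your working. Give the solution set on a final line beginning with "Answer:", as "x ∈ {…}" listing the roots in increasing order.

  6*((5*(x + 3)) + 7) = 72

Step 1. [6*((5*(x + 3)) + 7) = 72] divide by the outer 6. So div: (5*(x + 3)) + 7 = 12.
Step 2. [(5*(x + 3)) + 7 = 12] +7 is outermost — subtract 7 both sides. So sub: 5*(x + 3) = 5.
Step 3. [5*(x + 3) = 5] 5·(inner) — divide through by 5, so div: x + 3 = 1.
Step 4. [x + 3 = 1] subtract 3: x sits inside (… + 3). So sub: x = -2.

Answer: x ∈ {-2}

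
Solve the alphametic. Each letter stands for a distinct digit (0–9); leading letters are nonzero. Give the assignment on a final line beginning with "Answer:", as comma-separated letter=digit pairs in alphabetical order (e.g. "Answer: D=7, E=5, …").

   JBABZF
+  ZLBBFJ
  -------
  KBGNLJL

Step 1. [col 1: F + J ≡ L (mod 10)] no forcing yet in column 1 (carry-in 0); L=4 is free and consistent — try it ⇒ L=4.
Step 2. [col 1: F + J ≡ L (mod 10)] J=9 is one option consistent with column 1 (F + J ≡ L (mod 10), carry-in 0) — take it ⇒ J=9.
Step 3. [col 1: F + J ≡ L (mod 10)] column 1 reads F+J+carry(0)=L with J=9, L=4; with digits 4,9 already taken and all letters distinct, the only value for F is 5, so F=5.
Step 4. [K] K is the leading digit of a 7-digit sum of two 6-digit numbers; the final carry is exactly 1, so K=1.
Step 5. [col 2: Z + F ≡ J (mod 10)] in column 2 we have Z+F≡J with carry-in 1; given F=5, J=9 and digits 1,4,5,9 already taken and all letters distinct, that pins Z to 3 ⇒ Z=3.
Step 6. [col 3: B + B ≡ L (mod 10)] no forcing yet in column 3 (carry-in 0); B=2 is free and consistent — try it. So B=2.
Step 7. [col 4: A + B ≡ N (mod 10)] N=0 is one option consistent with column 4 (A + B ≡ N (mod 10), carry-in 0) — take it, so N=0.
Step 8. [col 4: A + B ≡ N (mod 10)] from column 4 (B=2, N=0, carry-in 0, digits 0,1,2,3,4,5,9 already taken and all letters distinct): A must equal 8. So A=8.
Step 9. [col 5: B + L ≡ G (mod 10)] from column 5 (B=2, L=4, carry-in 1, digits 0,1,2,3,4,5,8,9 already taken and all letters distinct): G must equal 7 ⇒ G=7.

Answer: A=8, B=2, F=5, G=7, J=9, K=1, L=4, N=0, Z=3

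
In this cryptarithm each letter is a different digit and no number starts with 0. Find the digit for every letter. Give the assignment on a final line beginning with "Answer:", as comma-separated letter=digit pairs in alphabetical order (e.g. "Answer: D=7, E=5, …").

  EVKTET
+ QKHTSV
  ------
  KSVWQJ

Step 1. [col 1: T + V ≡ J (mod 10)] no forcing yet in column 1 (carry-in 0); V=4 is free and consistent — try it ⇒ V=4.
Step 2. [col 1: T + V ≡ J (mod 10)] no forcing yet in column 1 (carry-in 0); J=9 is free and consistent — try it. So J=9.
Step 3. [col 1: T + V ≡ J (mod 10)] column 1 reads T+V+carry(0)=J with V=4, J=9; with digits 4,9 already taken and all letters distinct, the only value for T is 5 ⇒ T=5.
Step 4. [col 2: E + S ≡ Q (mod 10)] no forcing yet in column 2 (carry-in 0); Q=3 is free and consistent — try it, so Q=3.
Step 5. [col 2: E + S ≡ Q (mod 10)] no forcing yet in column 2 (carry-in 0); E=2 is free and consistent — try it. So E=2.
Step 6. [col 2: E + S ≡ Q (mod 10)] column 2 reads E+S+carry(0)=Q with E=2, Q=3; with digits 2,3,4,5,9 already taken and all letters distinct, the only value for S is 1, so S=1.
Step 7. [col 3: T + T ≡ W (mod 10)] in column 3 we have T+T≡W with carry-in 0; given T=5 and digits 1,2,3,4,5,9 already taken and all letters distinct, that pins W to 0 ⇒ W=0.
Step 8. [col 4: K + H ≡ V (mod 10)] several values work for K in column 4 (K + H ≡ V (mod 10), carry-in 1); try K=6, so K=6.
Step 9. [col 4: K + H ≡ V (mod 10)] column 4 reads K+H+carry(1)=V with K=6, V=4; with digits 0,1,2,3,4,5,6,9 already taken and all letters distinct, the only value for H is 7, so H=7.

Answer: E=2, H=7, J=9, K=6, Q=3, S=1, T=5, V=4, W=0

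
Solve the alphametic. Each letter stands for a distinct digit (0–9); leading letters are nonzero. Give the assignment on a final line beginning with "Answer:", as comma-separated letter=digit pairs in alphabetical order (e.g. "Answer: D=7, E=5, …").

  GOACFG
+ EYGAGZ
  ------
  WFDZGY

Step 1. [col 1: G + Z ≡ Y (mod 10)] no forcing yet in column 1 (carry-in 0); G=2 is free and consistent — try it ⇒ G=2.
Step 2. [col 1: G + Z ≡ Y (mod 10)] no forcing yet in column 1 (carry-in 0); Z=7 is free and consistent — try it. So Z=7.
Step 3. [col 1: G + Z ≡ Y (mod 10)] column 1: given G=2, Z=7, carry-in 0, and digits 2,7 already taken and all letters distinct, G+Z≡Y (mod 10) forces Y=9 ⇒ Y=9.
Step 4. [col 2: F + G ≡ G (mod 10)] from column 2 (G=2, carry-in 0, digits 2,7,9 already taken and all letters distinct): F must equal 0 ⇒ F=0.
Step 5. [col 3: C + A ≡ Z (mod 10)] several values work for C in column 3 (C + A ≡ Z (mod 10), carry-in 0); try C=3, so C=3.
Step 6. [col 3: C + A ≡ Z (mod 10)] from column 3 (C=3, Z=7, carry-in 0, digits 0,2,3,7,9 already taken and all letters distinct): A must equal 4 ⇒ A=4.
Step 7. [col 4: A + G ≡ D (mod 10)] column 4 reads A+G+carry(0)=D with A=4, G=2; with digits 0,2,3,4,7,9 already taken and all letters distinct, the only value for D is 6, so D=6.
Step 8. [col 5: O + Y ≡ F (mod 10)] column 5 reads O+Y+carry(0)=F with Y=9, F=0; with digits 0,2,3,4,6,7,9 already taken and all letters distinct, the only value for O is 1 ⇒ O=1.
Step 9. [col 6: G + E ≡ W (mod 10)] in column 6 we have G+E≡W with carry-in 1; given G=2 and digits 0,1,2,3,4,6,7,9 already taken and all letters distinct, that pins E to 5 ⇒ E=5.
Step 10. [col 6: G + E ≡ W (mod 10)] in column 6 we have G+E≡W with carry-in 1; given G=2, E=5 and digits 0,1,2,3,4,5,6,7,9 already taken and all letters distinct, that pins W to 8, so W=8.

Answer: A=4, C=3, D=6, E=5, F=0, G=2, O=1, W=8, Y=9, Z=7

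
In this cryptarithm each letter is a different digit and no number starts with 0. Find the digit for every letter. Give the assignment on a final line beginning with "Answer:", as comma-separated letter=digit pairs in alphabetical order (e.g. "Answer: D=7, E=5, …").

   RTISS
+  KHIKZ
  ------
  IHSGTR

Step 1. [col 1: S + Z ≡ R (mod 10)] no forcing yet in column 1 (carry-in 0); R=5 is free and consistent — try it ⇒ R=5.
Step 2. [I] I is the leading digit of a 6-digit sum of two 5-digit numbers; the final carry is exactly 1 ⇒ I=1.
Step 3. [col 1: S + Z ≡ R (mod 10)] column 1 (S + Z ≡ R (mod 10), carry-in 0) doesn't pin S yet; pick S=6 and continue, so S=6.
Step 4. [col 1: S + Z ≡ R (mod 10)] in column 1 we have S+Z≡R with carry-in 0; given S=6, R=5 and digits 1,5,6 already taken and all letters distinct, that pins Z to 9. So Z=9.
Step 5. [col 2: S + K ≡ T (mod 10)] no forcing yet in column 2 (carry-in 1); T=4 is free and consistent — try it, so T=4.
Step 6. [col 2: S + K ≡ T (mod 10)] column 2 reads S+K+carry(1)=T with S=6, T=4; with digits 1,4,5,6,9 already taken and all letters distinct, the only value for K is 7 ⇒ K=7.
Step 7. [col 3: I + I ≡ G (mod 10)] column 3 reads I+I+carry(1)=G with I=1; with digits 1,4,5,6,7,9 already taken and all letters distinct, the only value for G is 3. So G=3.
Step 8. [col 4: T + H ≡ S (mod 10)] in column 4 we have T+H≡S with carry-in 0; given T=4, S=6 and digits 1,3,4,5,6,7,9 already taken and all letters distinct, that pins H to 2. So H=2.

Answer: G=3, H=2, I=1, K=7, R=5, S=6, T=4, Z=9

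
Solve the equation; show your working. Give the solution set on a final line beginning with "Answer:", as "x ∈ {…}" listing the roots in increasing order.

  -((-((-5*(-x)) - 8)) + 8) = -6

Step 1. [-((-((-5*(-x)) - 8)) + 8) = -6] LHS negated; negate both sides, so neg: (-((-5*(-x)) - 8)) + 8 = 6.
Step 2. [(-((-5*(-x)) - 8)) + 8 = 6] +8 is outermost — subtract 8 both sides ⇒ sub: -((-5*(-x)) - 8) = -2.
Step 3. [-((-5*(-x)) - 8) = -2] LHS negated; negate both sides. So neg: (-5*(-x)) - 8 = 2.
Step 4. [(-5*(-x)) - 8 = 2] -8 is outermost — add 8 both sides. So sub: -5*(-x) = 10.
Step 5. [-5*(-x) = 10] LHS = -5·(…); ÷-5 both sides, so div: -x = -2.
Step 6. [-x = -2] flip signs both sides ⇒ neg: x = 2.

Answer: x ∈ {2}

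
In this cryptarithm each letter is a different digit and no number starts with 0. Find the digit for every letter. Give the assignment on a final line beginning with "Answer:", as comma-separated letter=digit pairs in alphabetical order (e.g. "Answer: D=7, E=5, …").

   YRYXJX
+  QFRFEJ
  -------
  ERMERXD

Step 1. [col 1: X + J ≡ D (mod 10)] X=5 is one option consistent with column 1 (X + J ≡ D (mod 10), carry-in 0) — take it, so X=5.
Step 2. [col 1: X + J ≡ D (mod 10)] several values work for D in column 1 (X + J ≡ D (mod 10), carry-in 0); try D=9 ⇒ D=9.
Step 3. [E] E is the leading digit of a 7-digit sum of two 6-digit numbers; the final carry is exactly 1 ⇒ E=1.
Step 4. [col 1: X + J ≡ D (mod 10)] from column 1 (X=5, D=9, carry-in 0, digits 1,5,9 already taken and all letters distinct): J must equal 4. So J=4.
Step 5. [col 3: X + F ≡ R (mod 10)] column 3 (X + F ≡ R (mod 10), carry-in 0) doesn't pin R yet; pick R=2 and continue ⇒ R=2.
Step 6. [col 3: X + F ≡ R (mod 10)] column 3: given X=5, R=2, carry-in 0, and digits 1,2,4,5,9 already taken and all letters distinct, X+F≡R (mod 10) forces F=7, so F=7.
Step 7. [col 4: Y + R ≡ E (mod 10)] column 4: given R=2, E=1, carry-in 1, and digits 1,2,4,5,7,9 already taken and all letters distinct, Y+R≡E (mod 10) forces Y=8, so Y=8.
Step 8. [col 5: R + F ≡ M (mod 10)] from column 5 (R=2, F=7, carry-in 1, digits 1,2,4,5,7,8,9 already taken and all letters distinct): M must equal 0, so M=0.
Step 9. [col 6: Y + Q ≡ R (mod 10)] from column 6 (Y=8, R=2, carry-in 1, digits 0,1,2,4,5,7,8,9 already taken and all letters distinct): Q must equal 3 ⇒ Q=3.

Answer: D=9, E=1, F=7, J=4, M=0, Q=3, R=2, X=5, Y=8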